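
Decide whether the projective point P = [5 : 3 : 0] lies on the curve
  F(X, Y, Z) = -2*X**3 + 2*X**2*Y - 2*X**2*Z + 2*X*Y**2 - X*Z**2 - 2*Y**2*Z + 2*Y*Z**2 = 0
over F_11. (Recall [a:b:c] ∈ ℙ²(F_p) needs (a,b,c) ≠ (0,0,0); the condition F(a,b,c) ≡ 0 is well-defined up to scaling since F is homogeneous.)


F(5,3,0) ≡ 1 (mod 11); P is NOT on the curve.

Evaluate F(5, 3, 0) term-by-term (mod 11).
  -2*X**3 ↦ -2·125·1·1 = -250
  2*X**2*Y ↦ 2·25·3·1 = 150
  -2*X**2*Z ↦ -2·25·1·0 = 0
  2*X*Y**2 ↦ 2·5·9·1 = 90
  -X*Z**2 ↦ -1·5·1·0 = 0
  -2*Y**2*Z ↦ -2·1·9·0 = 0
  2*Y*Z**2 ↦ 2·1·3·0 = 0
Sum: F(5, 3, 0) = (-250) + (150) + (0) + (90) + (0) + (0) + (0) = -10.
Reducing mod 11: -10 ≡ 1 (mod 11).
Since F(a, b, c) ≡ 1 ≠ 0 (mod 11), P does NOT lie on the curve.


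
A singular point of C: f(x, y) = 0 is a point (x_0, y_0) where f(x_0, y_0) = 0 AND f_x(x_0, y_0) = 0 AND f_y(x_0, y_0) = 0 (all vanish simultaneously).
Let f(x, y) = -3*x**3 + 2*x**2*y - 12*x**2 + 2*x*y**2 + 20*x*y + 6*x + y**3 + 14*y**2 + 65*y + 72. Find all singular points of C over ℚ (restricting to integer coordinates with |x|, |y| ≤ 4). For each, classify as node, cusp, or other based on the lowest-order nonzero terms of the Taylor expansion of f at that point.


Singular points: {(-2, -3)}; classification: cusp.

Compute partial derivatives:
  f_x = -9*x**2 + 4*x*y - 24*x + 2*y**2 + 20*y + 6.
  f_y = 2*x**2 + 4*x*y + 20*x + 3*y**2 + 28*y + 65.
Scan x_0 ∈ {−4, ..., 4}. For each x_0, f_y(x_0, y) is a polynomial in y; find its integer roots y ∈ {−4, ..., 4}, then test f_x and f at those candidates.
  x = -4: f_y(-4, y) = 3*y**2 + 12*y + 17; no integer root y with |y| ≤ 4.
  x = -3: f_y(-3, y) = 3*y**2 + 16*y + 23; no integer root y with |y| ≤ 4.
  x = -2: f_y(-2, y) = 3*y**2 + 20*y + 33; vanishes at y ∈ {-3}. (-2, -3): f_x = 0, f = 0 — SINGULAR.
  x = -1: f_y(-1, y) = 3*y**2 + 24*y + 47; no integer root y with |y| ≤ 4.
  x = 0: f_y(0, y) = 3*y**2 + 28*y + 65; no integer root y with |y| ≤ 4.
  x = 1: f_y(1, y) = 3*y**2 + 32*y + 87; no integer root y with |y| ≤ 4.
  x = 2: f_y(2, y) = 3*y**2 + 36*y + 113; no integer root y with |y| ≤ 4.
  x = 3: f_y(3, y) = 3*y**2 + 40*y + 143; no integer root y with |y| ≤ 4.
  x = 4: f_y(4, y) = 3*y**2 + 44*y + 177; no integer root y with |y| ≤ 4.
Only singular point on the grid: (-2, -3).
Classify: substitute x = -2 + u, y = -3 + v and expand: f = -3*u**3 + 2*u**2*v + 2*u*v**2 + v**3 + v**2.
No constant or linear terms (consistent with a singular point). Quadratic part: v**2. Cubic part: -3*u**3 + 2*u**2*v + 2*u*v**2 + v**3.
The quadratic part v**2 is a perfect square, so there is a single (double) tangent line v = 0, i.e. y = -3. Restricting the cubic part to that line (v = 0) leaves -3*u**3 ≠ 0, so f is not divisible by v and the branch is v² ≈ 3*u**3 to lowest order — this is a cusp.
Classification: cusp.


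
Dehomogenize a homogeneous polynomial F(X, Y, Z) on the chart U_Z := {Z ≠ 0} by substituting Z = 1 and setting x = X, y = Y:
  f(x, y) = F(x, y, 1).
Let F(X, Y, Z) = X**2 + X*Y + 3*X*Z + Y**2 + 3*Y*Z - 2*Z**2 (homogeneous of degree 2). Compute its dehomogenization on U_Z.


f(x, y) = x**2 + x*y + 3*x + y**2 + 3*y - 2

On U_Z we set Z = 1. Each monomial c·X^i·Y^j·Z^k in F becomes c·x^i·y^j·1^k = c·x^i·y^j.
Substituting Z = 1: F(X, Y, 1) = x**2 + x*y + 3*x + y**2 + 3*y - 2.
Note: deg(f) ≤ deg(F) = 2; strict inequality happens when F is divisible by Z (lost terms).


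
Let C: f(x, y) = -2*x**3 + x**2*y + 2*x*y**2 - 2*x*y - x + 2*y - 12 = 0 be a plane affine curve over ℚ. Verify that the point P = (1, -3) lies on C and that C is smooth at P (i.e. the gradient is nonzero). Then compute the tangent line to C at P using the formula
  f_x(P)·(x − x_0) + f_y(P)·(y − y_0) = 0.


Tangent line at P: 11*x - 11*y - 44 = 0.

Step 1: f(1, -3) = 0, so P lies on C.
Step 2: partial derivatives
  f_x(x, y) = -6*x**2 + 2*x*y + 2*y**2 - 2*y - 1, f_y(x, y) = x**2 + 4*x*y - 2*x + 2.
  f_x(P) = 11, f_y(P) = -11 (gradient nonzero, so P is smooth).
Step 3: tangent line at P: 11·(x − 1) + -11·(y − -3) = 0.
Expanding: 11*x - 11*y - 44 = 0.


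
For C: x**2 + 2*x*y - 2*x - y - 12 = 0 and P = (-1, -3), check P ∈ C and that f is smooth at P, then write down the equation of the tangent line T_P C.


Tangent line at P: -10*x - 3*y - 19 = 0.

Step 1: f(-1, -3) = 0, so P lies on C.
Step 2: partial derivatives
  f_x(x, y) = 2*x + 2*y - 2, f_y(x, y) = 2*x - 1.
  f_x(P) = -10, f_y(P) = -3 (gradient nonzero, so P is smooth).
Step 3: tangent line at P: -10·(x − -1) + -3·(y − -3) = 0.
Expanding: -10*x - 3*y - 19 = 0.


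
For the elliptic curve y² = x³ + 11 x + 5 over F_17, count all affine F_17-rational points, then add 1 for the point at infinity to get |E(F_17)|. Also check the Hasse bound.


Affine points = {(1, 0), (2, 1), (2, 16), (5, 7), (5, 10), (6, 7), (6, 10), (7, 0), (9, 0), (13, 4), (13, 13), (14, 8), (14, 9), (15, 3), (15, 14)}; affine count = 15; |E(F_17)| = 16.

Discriminant check: Δ ∝ 4a³ + 27b² = 4·11³ + 27·5² = 4·1331 + 27·25 ≡ 15 (mod 17). Nonzero ⇒ E is nonsingular.
For each x ∈ F_17, compute rhs = x³ + 11·x + 5 mod 17, then count y ∈ F_17 with y² ≡ rhs.
  x = 0: rhs = 5, matching y values: none (0 points).
  x = 1: rhs = 0, matching y values: 0 (1 points).
  x = 2: rhs = 1, matching y values: 1, 16 (2 points).
  x = 3: rhs = 14, matching y values: none (0 points).
  x = 4: rhs = 11, matching y values: none (0 points).
  x = 5: rhs = 15, matching y values: 7, 10 (2 points).
  x = 6: rhs = 15, matching y values: 7, 10 (2 points).
  x = 7: rhs = 0, matching y values: 0 (1 points).
  x = 8: rhs = 10, matching y values: none (0 points).
  x = 9: rhs = 0, matching y values: 0 (1 points).
  x = 10: rhs = 10, matching y values: none (0 points).
  x = 11: rhs = 12, matching y values: none (0 points).
  x = 12: rhs = 12, matching y values: none (0 points).
  x = 13: rhs = 16, matching y values: 4, 13 (2 points).
  x = 14: rhs = 13, matching y values: 8, 9 (2 points).
  x = 15: rhs = 9, matching y values: 3, 14 (2 points).
  x = 16: rhs = 10, matching y values: none (0 points).
Total affine count: 15.
Full point count |E(F_17)| = 15 + 1 = 16.
Hasse bound: |16 − (17+1)| = |-2| = 2 ≤ 2√17 ≈ 8.2462 ✓.


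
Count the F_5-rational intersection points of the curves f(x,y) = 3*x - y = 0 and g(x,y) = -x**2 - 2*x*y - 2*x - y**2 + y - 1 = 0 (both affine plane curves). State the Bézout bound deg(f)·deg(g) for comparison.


Common zeros: ∅; count = 0; Bézout bound = 2.

deg(f) = 1, deg(g) = 2, so Bézout bound = 2.
Scan x ∈ F_5. For each x, list the y ∈ F_5 with f(x, y) ≡ 0 and those with g(x, y) ≡ 0 (mod 5); the common zeros in that column are the intersection.
  x = 0: f ≡ 0 at y ∈ {0}; g ≡ 0 at y ∈ ∅; common: ∅.
  x = 1: f ≡ 0 at y ∈ {3}; g ≡ 0 at y ∈ {2}; common: ∅.
  x = 2: f ≡ 0 at y ∈ {1}; g ≡ 0 at y ∈ ∅; common: ∅.
  x = 3: f ≡ 0 at y ∈ {4}; g ≡ 0 at y ∈ {2, 3}; common: ∅.
  x = 4: f ≡ 0 at y ∈ {2}; g ≡ 0 at y ∈ {0, 3}; common: ∅.
Collecting: common zeros = ∅, so the count is 0.
Comparison with the Bézout bound: 0 ≤ 2 = deg(f)·deg(g), as expected for curves with no common component (the affine F_5-count falls short of the bound because intersections may lie at infinity, over extension fields, or carry multiplicity).


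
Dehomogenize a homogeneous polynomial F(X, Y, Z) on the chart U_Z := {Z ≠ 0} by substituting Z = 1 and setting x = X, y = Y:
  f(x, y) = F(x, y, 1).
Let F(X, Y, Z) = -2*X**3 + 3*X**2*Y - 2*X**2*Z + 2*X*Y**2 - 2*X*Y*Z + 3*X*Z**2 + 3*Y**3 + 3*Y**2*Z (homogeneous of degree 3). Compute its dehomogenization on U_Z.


f(x, y) = -2*x**3 + 3*x**2*y - 2*x**2 + 2*x*y**2 - 2*x*y + 3*x + 3*y**3 + 3*y**2

On U_Z we set Z = 1. Each monomial c·X^i·Y^j·Z^k in F becomes c·x^i·y^j·1^k = c·x^i·y^j.
Substituting Z = 1: F(X, Y, 1) = -2*x**3 + 3*x**2*y - 2*x**2 + 2*x*y**2 - 2*x*y + 3*x + 3*y**3 + 3*y**2.
Note: deg(f) ≤ deg(F) = 3; strict inequality happens when F is divisible by Z (lost terms).


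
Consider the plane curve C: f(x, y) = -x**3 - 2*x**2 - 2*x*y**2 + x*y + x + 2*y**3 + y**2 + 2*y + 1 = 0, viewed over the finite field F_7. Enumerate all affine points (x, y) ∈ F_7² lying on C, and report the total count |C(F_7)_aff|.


Affine F_7-points: {(0, 3), (1, 6), (2, 5), (3, 2), (4, 0), (4, 2), (4, 5), (5, 2), (5, 3), (6, 5)}; count = 10.

For each of the 49 pairs (x, y) ∈ F_7², evaluate f(x, y) mod 7. Record the zeros.
  x = 0: [0↦1, 1↦6, 2↦4, 3↦0, 4↦6, 5↦6, 6↦5]  zeros at y ∈ {3}
  x = 1: [0↦6, 1↦3, 2↦3, 3↦4, 4↦4, 5↦1, 6↦0]  zeros at y ∈ {6}
  x = 2: [0↦1, 1↦4, 2↦6, 3↦5, 4↦6, 5↦0, 6↦6]  zeros at y ∈ {5}
  x = 3: [0↦1, 1↦3, 2↦0, 3↦4, 4↦6, 5↦4, 6↦3]  zeros at y ∈ {2}
  x = 4: [0↦0, 1↦1, 2↦0, 3↦2, 4↦5, 5↦0, 6↦6]  zeros at y ∈ {0, 2, 5}
  x = 5: [0↦6, 1↦6, 2↦0, 3↦0, 4↦4, 5↦3, 6↦2]  zeros at y ∈ {2, 3}
  x = 6: [0↦6, 1↦5, 2↦1, 3↦6, 4↦4, 5↦0, 6↦6]  zeros at y ∈ {5}
Collecting zeros: affine points = {(0, 3), (1, 6), (2, 5), (3, 2), (4, 0), (4, 2), (4, 5), (5, 2), (5, 3), (6, 5)}.
Total count |C(F_7)_aff| = 10.


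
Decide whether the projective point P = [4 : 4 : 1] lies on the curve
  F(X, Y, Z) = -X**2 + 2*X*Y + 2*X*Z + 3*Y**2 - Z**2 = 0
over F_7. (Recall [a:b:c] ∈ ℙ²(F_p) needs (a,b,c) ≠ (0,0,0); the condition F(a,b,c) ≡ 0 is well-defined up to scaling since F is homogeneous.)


F(4,4,1) ≡ 1 (mod 7); P is NOT on the curve.

Evaluate F(4, 4, 1) term-by-term (mod 7).
  -X**2 ↦ -1·16·1·1 = -16
  2*X*Y ↦ 2·4·4·1 = 32
  2*X*Z ↦ 2·4·1·1 = 8
  3*Y**2 ↦ 3·1·16·1 = 48
  -Z**2 ↦ -1·1·1·1 = -1
Sum: F(4, 4, 1) = (-16) + (32) + (8) + (48) + (-1) = 71.
Reducing mod 7: 71 ≡ 1 (mod 7).
Since F(a, b, c) ≡ 1 ≠ 0 (mod 7), P does NOT lie on the curve.


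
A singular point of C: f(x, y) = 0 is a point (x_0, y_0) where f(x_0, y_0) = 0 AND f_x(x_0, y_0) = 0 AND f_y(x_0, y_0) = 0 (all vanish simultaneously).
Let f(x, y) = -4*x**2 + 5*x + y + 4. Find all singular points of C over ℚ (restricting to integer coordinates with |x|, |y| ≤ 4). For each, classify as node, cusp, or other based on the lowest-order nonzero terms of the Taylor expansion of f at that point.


No singular points in the scanned grid; C is smooth there.

Compute partial derivatives:
  f_x = 5 - 8*x.
  f_y = 1.
f_y = 1 is a nonzero constant, so f_y never vanishes: no point (x, y) can satisfy f = f_x = f_y = 0. In particular no (x, y) ∈ {−4, ..., 4}² is singular; the curve is smooth.


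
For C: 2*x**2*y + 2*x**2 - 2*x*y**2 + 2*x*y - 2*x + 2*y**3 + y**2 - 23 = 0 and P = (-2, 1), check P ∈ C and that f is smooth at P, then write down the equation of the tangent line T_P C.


Tangent line at P: -18*x + 20*y - 56 = 0.

Step 1: f(-2, 1) = 0, so P lies on C.
Step 2: partial derivatives
  f_x(x, y) = 4*x*y + 4*x - 2*y**2 + 2*y - 2, f_y(x, y) = 2*x**2 - 4*x*y + 2*x + 6*y**2 + 2*y.
  f_x(P) = -18, f_y(P) = 20 (gradient nonzero, so P is smooth).
Step 3: tangent line at P: -18·(x − -2) + 20·(y − 1) = 0.
Expanding: -18*x + 20*y - 56 = 0.


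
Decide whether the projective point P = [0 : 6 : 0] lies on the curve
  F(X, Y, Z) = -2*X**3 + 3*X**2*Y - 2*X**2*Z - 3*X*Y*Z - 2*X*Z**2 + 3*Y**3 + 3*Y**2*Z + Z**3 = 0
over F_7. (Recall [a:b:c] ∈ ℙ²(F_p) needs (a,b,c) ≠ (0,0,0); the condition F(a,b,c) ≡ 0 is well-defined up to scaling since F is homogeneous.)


F(0,6,0) ≡ 4 (mod 7); P is NOT on the curve.

Evaluate F(0, 6, 0) term-by-term (mod 7).
  -2*X**3 ↦ -2·0·1·1 = 0
  3*X**2*Y ↦ 3·0·6·1 = 0
  -2*X**2*Z ↦ -2·0·1·0 = 0
  -3*X*Y*Z ↦ -3·0·6·0 = 0
  -2*X*Z**2 ↦ -2·0·1·0 = 0
  3*Y**3 ↦ 3·1·216·1 = 648
  3*Y**2*Z ↦ 3·1·36·0 = 0
  Z**3 ↦ 1·1·1·0 = 0
Sum: F(0, 6, 0) = (0) + (0) + (0) + (0) + (0) + (648) + (0) + (0) = 648.
Reducing mod 7: 648 ≡ 4 (mod 7).
Since F(a, b, c) ≡ 4 ≠ 0 (mod 7), P does NOT lie on the curve.


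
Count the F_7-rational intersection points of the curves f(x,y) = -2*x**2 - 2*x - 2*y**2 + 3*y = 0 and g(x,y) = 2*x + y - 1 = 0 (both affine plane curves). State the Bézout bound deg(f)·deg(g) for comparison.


Common zeros: ∅; count = 0; Bézout bound = 2.

deg(f) = 2, deg(g) = 1, so Bézout bound = 2.
Scan x ∈ F_7. For each x, list the y ∈ F_7 with f(x, y) ≡ 0 and those with g(x, y) ≡ 0 (mod 7); the common zeros in that column are the intersection.
  x = 0: f ≡ 0 at y ∈ {0, 5}; g ≡ 0 at y ∈ {1}; common: ∅.
  x = 1: f ≡ 0 at y ∈ ∅; g ≡ 0 at y ∈ {6}; common: ∅.
  x = 2: f ≡ 0 at y ∈ {2, 3}; g ≡ 0 at y ∈ {4}; common: ∅.
  x = 3: f ≡ 0 at y ∈ ∅; g ≡ 0 at y ∈ {2}; common: ∅.
  x = 4: f ≡ 0 at y ∈ {2, 3}; g ≡ 0 at y ∈ {0}; common: ∅.
  x = 5: f ≡ 0 at y ∈ ∅; g ≡ 0 at y ∈ {5}; common: ∅.
  x = 6: f ≡ 0 at y ∈ {0, 5}; g ≡ 0 at y ∈ {3}; common: ∅.
Collecting: common zeros = ∅, so the count is 0.
Comparison with the Bézout bound: 0 ≤ 2 = deg(f)·deg(g), as expected for curves with no common component (the affine F_7-count falls short of the bound because intersections may lie at infinity, over extension fields, or carry multiplicity).


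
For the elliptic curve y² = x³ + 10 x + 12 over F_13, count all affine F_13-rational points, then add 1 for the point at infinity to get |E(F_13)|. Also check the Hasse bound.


Affine points = {(0, 5), (0, 8), (1, 6), (1, 7), (2, 1), (2, 12), (3, 2), (3, 11), (4, 5), (4, 8), (7, 3), (7, 10), (9, 5), (9, 8), (11, 6), (11, 7), (12, 1), (12, 12)}; affine count = 18; |E(F_13)| = 19.

Discriminant check: Δ ∝ 4a³ + 27b² = 4·10³ + 27·12² = 4·1000 + 27·144 ≡ 10 (mod 13). Nonzero ⇒ E is nonsingular.
For each x ∈ F_13, compute rhs = x³ + 10·x + 12 mod 13, then count y ∈ F_13 with y² ≡ rhs.
  x = 0: rhs = 12, matching y values: 5, 8 (2 points).
  x = 1: rhs = 10, matching y values: 6, 7 (2 points).
  x = 2: rhs = 1, matching y values: 1, 12 (2 points).
  x = 3: rhs = 4, matching y values: 2, 11 (2 points).
  x = 4: rhs = 12, matching y values: 5, 8 (2 points).
  x = 5: rhs = 5, matching y values: none (0 points).
  x = 6: rhs = 2, matching y values: none (0 points).
  x = 7: rhs = 9, matching y values: 3, 10 (2 points).
  x = 8: rhs = 6, matching y values: none (0 points).
  x = 9: rhs = 12, matching y values: 5, 8 (2 points).
  x = 10: rhs = 7, matching y values: none (0 points).
  x = 11: rhs = 10, matching y values: 6, 7 (2 points).
  x = 12: rhs = 1, matching y values: 1, 12 (2 points).
Total affine count: 18.
Full point count |E(F_13)| = 18 + 1 = 19.
Hasse bound: |19 − (13+1)| = |5| = 5 ≤ 2√13 ≈ 7.2111 ✓.


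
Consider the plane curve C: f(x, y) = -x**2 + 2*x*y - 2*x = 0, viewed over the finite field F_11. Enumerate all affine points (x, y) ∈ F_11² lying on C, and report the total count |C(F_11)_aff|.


Affine F_11-points: {(0, 0), (0, 1), (0, 2), (0, 3), (0, 4), (0, 5), (0, 6), (0, 7), (0, 8), (0, 9), (0, 10), (1, 7), (2, 2), (3, 8), (4, 3), (5, 9), (6, 4), (7, 10), (8, 5), (9, 0), (10, 6)}; count = 21.

For each of the 121 pairs (x, y) ∈ F_11², evaluate f(x, y) mod 11. Record the zeros.
  x = 0: [0↦0, 1↦0, 2↦0, 3↦0, 4↦0, 5↦0, 6↦0, 7↦0, 8↦0, 9↦0, 10↦0]  zeros at y ∈ {0, 1, 2, 3, 4, 5, 6, 7, 8, 9, 10}
  x = 1: [0↦8, 1↦10, 2↦1, 3↦3, 4↦5, 5↦7, 6↦9, 7↦0, 8↦2, 9↦4, 10↦6]  zeros at y ∈ {7}
  x = 2: [0↦3, 1↦7, 2↦0, 3↦4, 4↦8, 5↦1, 6↦5, 7↦9, 8↦2, 9↦6, 10↦10]  zeros at y ∈ {2}
  x = 3: [0↦7, 1↦2, 2↦8, 3↦3, 4↦9, 5↦4, 6↦10, 7↦5, 8↦0, 9↦6, 10↦1]  zeros at y ∈ {8}
  x = 4: [0↦9, 1↦6, 2↦3, 3↦0, 4↦8, 5↦5, 6↦2, 7↦10, 8↦7, 9↦4, 10↦1]  zeros at y ∈ {3}
  x = 5: [0↦9, 1↦8, 2↦7, 3↦6, 4↦5, 5↦4, 6↦3, 7↦2, 8↦1, 9↦0, 10↦10]  zeros at y ∈ {9}
  x = 6: [0↦7, 1↦8, 2↦9, 3↦10, 4↦0, 5↦1, 6↦2, 7↦3, 8↦4, 9↦5, 10↦6]  zeros at y ∈ {4}
  x = 7: [0↦3, 1↦6, 2↦9, 3↦1, 4↦4, 5↦7, 6↦10, 7↦2, 8↦5, 9↦8, 10↦0]  zeros at y ∈ {10}
  x = 8: [0↦8, 1↦2, 2↦7, 3↦1, 4↦6, 5↦0, 6↦5, 7↦10, 8↦4, 9↦9, 10↦3]  zeros at y ∈ {5}
  x = 9: [0↦0, 1↦7, 2↦3, 3↦10, 4↦6, 5↦2, 6↦9, 7↦5, 8↦1, 9↦8, 10↦4]  zeros at y ∈ {0}
  x = 10: [0↦1, 1↦10, 2↦8, 3↦6, 4↦4, 5↦2, 6↦0, 7↦9, 8↦7, 9↦5, 10↦3]  zeros at y ∈ {6}
Collecting zeros: affine points = {(0, 0), (0, 1), (0, 2), (0, 3), (0, 4), (0, 5), (0, 6), (0, 7), (0, 8), (0, 9), (0, 10), (1, 7), (2, 2), (3, 8), (4, 3), (5, 9), (6, 4), (7, 10), (8, 5), (9, 0), (10, 6)}.
Total count |C(F_11)_aff| = 21.


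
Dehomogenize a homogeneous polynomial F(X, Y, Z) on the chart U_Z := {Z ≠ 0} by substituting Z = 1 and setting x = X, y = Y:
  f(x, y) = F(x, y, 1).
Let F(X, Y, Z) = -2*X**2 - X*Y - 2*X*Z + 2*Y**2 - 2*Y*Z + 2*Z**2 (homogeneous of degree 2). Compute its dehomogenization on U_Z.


f(x, y) = -2*x**2 - x*y - 2*x + 2*y**2 - 2*y + 2

On U_Z we set Z = 1. Each monomial c·X^i·Y^j·Z^k in F becomes c·x^i·y^j·1^k = c·x^i·y^j.
Substituting Z = 1: F(X, Y, 1) = -2*x**2 - x*y - 2*x + 2*y**2 - 2*y + 2.
Note: deg(f) ≤ deg(F) = 2; strict inequality happens when F is divisible by Z (lost terms).


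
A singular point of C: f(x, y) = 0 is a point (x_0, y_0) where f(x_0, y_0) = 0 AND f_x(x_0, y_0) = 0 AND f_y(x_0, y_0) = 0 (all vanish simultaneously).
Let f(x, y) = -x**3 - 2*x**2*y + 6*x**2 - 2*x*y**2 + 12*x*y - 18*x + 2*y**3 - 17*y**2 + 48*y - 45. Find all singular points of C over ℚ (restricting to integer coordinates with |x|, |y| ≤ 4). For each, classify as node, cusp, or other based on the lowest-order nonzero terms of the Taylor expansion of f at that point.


Singular points: {(0, 3)}; classification: cusp.

Compute partial derivatives:
  f_x = -3*x**2 - 4*x*y + 12*x - 2*y**2 + 12*y - 18.
  f_y = -2*x**2 - 4*x*y + 12*x + 6*y**2 - 34*y + 48.
Scan x_0 ∈ {−4, ..., 4}. For each x_0, f_y(x_0, y) is a polynomial in y; find its integer roots y ∈ {−4, ..., 4}, then test f_x and f at those candidates.
  x = -4: f_y(-4, y) = 6*y**2 - 18*y - 32; no integer root y with |y| ≤ 4.
  x = -3: f_y(-3, y) = 6*y**2 - 22*y - 6; no integer root y with |y| ≤ 4.
  x = -2: f_y(-2, y) = 6*y**2 - 26*y + 16; no integer root y with |y| ≤ 4.
  x = -1: f_y(-1, y) = 6*y**2 - 30*y + 34; no integer root y with |y| ≤ 4.
  x = 0: f_y(0, y) = 6*y**2 - 34*y + 48; vanishes at y ∈ {3}. (0, 3): f_x = 0, f = 0 — SINGULAR.
  x = 1: f_y(1, y) = 6*y**2 - 38*y + 58; no integer root y with |y| ≤ 4.
  x = 2: f_y(2, y) = 6*y**2 - 42*y + 64; no integer root y with |y| ≤ 4.
  x = 3: f_y(3, y) = 6*y**2 - 46*y + 66; no integer root y with |y| ≤ 4.
  x = 4: f_y(4, y) = 6*y**2 - 50*y + 64; no integer root y with |y| ≤ 4.
Only singular point on the grid: (0, 3).
Classify: substitute x = 0 + u, y = 3 + v and expand: f = -u**3 - 2*u**2*v - 2*u*v**2 + 2*v**3 + v**2.
No constant or linear terms (consistent with a singular point). Quadratic part: v**2. Cubic part: -u**3 - 2*u**2*v - 2*u*v**2 + 2*v**3.
The quadratic part v**2 is a perfect square, so there is a single (double) tangent line v = 0, i.e. y = 3. Restricting the cubic part to that line (v = 0) leaves -u**3 ≠ 0, so f is not divisible by v and the branch is v² ≈ u**3 to lowest order — this is a cusp.
Classification: cusp.


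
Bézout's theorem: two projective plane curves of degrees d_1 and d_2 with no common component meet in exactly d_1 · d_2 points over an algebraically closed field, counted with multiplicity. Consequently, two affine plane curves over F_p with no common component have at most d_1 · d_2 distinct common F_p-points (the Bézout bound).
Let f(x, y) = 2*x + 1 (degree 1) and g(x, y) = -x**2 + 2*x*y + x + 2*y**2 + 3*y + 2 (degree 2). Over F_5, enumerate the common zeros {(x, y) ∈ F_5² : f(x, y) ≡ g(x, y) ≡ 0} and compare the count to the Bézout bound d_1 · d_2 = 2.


Common zeros: {(2, 0), (2, 4)}; count = 2; Bézout bound = 2.

deg(f) = 1, deg(g) = 2, so Bézout bound = 2.
Scan x ∈ F_5. For each x, list the y ∈ F_5 with f(x, y) ≡ 0 and those with g(x, y) ≡ 0 (mod 5); the common zeros in that column are the intersection.
  x = 0: f ≡ 0 at y ∈ ∅; g ≡ 0 at y ∈ ∅; common: ∅.
  x = 1: f ≡ 0 at y ∈ ∅; g ≡ 0 at y ∈ {2, 3}; common: ∅.
  x = 2: f ≡ 0 at y ∈ {0, 1, 2, 3, 4}; g ≡ 0 at y ∈ {0, 4}; common: {0, 4}.
  x = 3: f ≡ 0 at y ∈ ∅; g ≡ 0 at y ∈ ∅; common: ∅.
  x = 4: f ≡ 0 at y ∈ ∅; g ≡ 0 at y ∈ {0, 2}; common: ∅.
Collecting: common zeros = {(2, 0), (2, 4)}, so the count is 2.
Comparison with the Bézout bound: 2 ≤ 2 = deg(f)·deg(g), as expected for curves with no common component (the bound is attained).


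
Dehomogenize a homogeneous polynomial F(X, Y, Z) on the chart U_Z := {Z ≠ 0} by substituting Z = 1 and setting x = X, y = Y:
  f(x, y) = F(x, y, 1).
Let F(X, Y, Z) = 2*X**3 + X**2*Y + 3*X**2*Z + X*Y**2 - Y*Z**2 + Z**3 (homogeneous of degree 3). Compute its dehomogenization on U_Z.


f(x, y) = 2*x**3 + x**2*y + 3*x**2 + x*y**2 - y + 1

On U_Z we set Z = 1. Each monomial c·X^i·Y^j·Z^k in F becomes c·x^i·y^j·1^k = c·x^i·y^j.
Substituting Z = 1: F(X, Y, 1) = 2*x**3 + x**2*y + 3*x**2 + x*y**2 - y + 1.
Note: deg(f) ≤ deg(F) = 3; strict inequality happens when F is divisible by Z (lost terms).


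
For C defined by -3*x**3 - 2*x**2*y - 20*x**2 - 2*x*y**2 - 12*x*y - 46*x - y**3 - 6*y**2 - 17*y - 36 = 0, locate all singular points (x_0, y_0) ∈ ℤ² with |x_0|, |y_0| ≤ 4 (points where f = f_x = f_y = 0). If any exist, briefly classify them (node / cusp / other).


Singular points: {(-2, -1)}; classification: cusp.

Compute partial derivatives:
  f_x = -9*x**2 - 4*x*y - 40*x - 2*y**2 - 12*y - 46.
  f_y = -2*x**2 - 4*x*y - 12*x - 3*y**2 - 12*y - 17.
Scan x_0 ∈ {−4, ..., 4}. For each x_0, f_y(x_0, y) is a polynomial in y; find its integer roots y ∈ {−4, ..., 4}, then test f_x and f at those candidates.
  x = -4: f_y(-4, y) = -3*y**2 + 4*y - 1; vanishes at y ∈ {1}. (-4, 1): f_x = -28 ≠ 0.
  x = -3: f_y(-3, y) = 1 - 3*y**2; no integer root y with |y| ≤ 4.
  x = -2: f_y(-2, y) = -3*y**2 - 4*y - 1; vanishes at y ∈ {-1}. (-2, -1): f_x = 0, f = 0 — SINGULAR.
  x = -1: f_y(-1, y) = -3*y**2 - 8*y - 7; no integer root y with |y| ≤ 4.
  x = 0: f_y(0, y) = -3*y**2 - 12*y - 17; no integer root y with |y| ≤ 4.
  x = 1: f_y(1, y) = -3*y**2 - 16*y - 31; no integer root y with |y| ≤ 4.
  x = 2: f_y(2, y) = -3*y**2 - 20*y - 49; no integer root y with |y| ≤ 4.
  x = 3: f_y(3, y) = -3*y**2 - 24*y - 71; no integer root y with |y| ≤ 4.
  x = 4: f_y(4, y) = -3*y**2 - 28*y - 97; no integer root y with |y| ≤ 4.
Only singular point on the grid: (-2, -1).
Classify: substitute x = -2 + u, y = -1 + v and expand: f = -3*u**3 - 2*u**2*v - 2*u*v**2 - v**3 + v**2.
No constant or linear terms (consistent with a singular point). Quadratic part: v**2. Cubic part: -3*u**3 - 2*u**2*v - 2*u*v**2 - v**3.
The quadratic part v**2 is a perfect square, so there is a single (double) tangent line v = 0, i.e. y = -1. Restricting the cubic part to that line (v = 0) leaves -3*u**3 ≠ 0, so f is not divisible by v and the branch is v² ≈ 3*u**3 to lowest order — this is a cusp.
Classification: cusp.


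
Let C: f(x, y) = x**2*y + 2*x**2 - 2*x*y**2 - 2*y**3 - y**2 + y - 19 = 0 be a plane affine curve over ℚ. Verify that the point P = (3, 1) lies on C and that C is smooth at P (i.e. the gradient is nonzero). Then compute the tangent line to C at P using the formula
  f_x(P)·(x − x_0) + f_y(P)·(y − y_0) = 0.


Tangent line at P: 16*x - 10*y - 38 = 0.

Step 1: f(3, 1) = 0, so P lies on C.
Step 2: partial derivatives
  f_x(x, y) = 2*x*y + 4*x - 2*y**2, f_y(x, y) = x**2 - 4*x*y - 6*y**2 - 2*y + 1.
  f_x(P) = 16, f_y(P) = -10 (gradient nonzero, so P is smooth).
Step 3: tangent line at P: 16·(x − 3) + -10·(y − 1) = 0.
Expanding: 16*x - 10*y - 38 = 0.


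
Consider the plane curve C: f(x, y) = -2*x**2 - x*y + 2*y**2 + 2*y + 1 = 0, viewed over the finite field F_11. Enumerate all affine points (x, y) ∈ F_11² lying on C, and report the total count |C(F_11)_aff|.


Affine F_11-points: {(1, 6), (1, 10), (2, 3), (2, 8), (3, 2), (3, 4), (5, 8), (5, 10), (6, 4), (6, 9), (7, 2), (7, 6)}; count = 12.

For each of the 121 pairs (x, y) ∈ F_11², evaluate f(x, y) mod 11. Record the zeros.
  x = 0: [0↦1, 1↦5, 2↦2, 3↦3, 4↦8, 5↦6, 6↦8, 7↦3, 8↦2, 9↦5, 10↦1]  zeros at y ∈ ∅
  x = 1: [0↦10, 1↦2, 2↦9, 3↦9, 4↦2, 5↦10, 6↦0, 7↦5, 8↦3, 9↦5, 10↦0]  zeros at y ∈ {6, 10}
  x = 2: [0↦4, 1↦6, 2↦1, 3↦0, 4↦3, 5↦10, 6↦10, 7↦3, 8↦0, 9↦1, 10↦6]  zeros at y ∈ {3, 8}
  x = 3: [0↦5, 1↦6, 2↦0, 3↦9, 4↦0, 5↦6, 6↦5, 7↦8, 8↦4, 9↦4, 10↦8]  zeros at y ∈ {2, 4}
  x = 4: [0↦2, 1↦2, 2↦6, 3↦3, 4↦4, 5↦9, 6↦7, 7↦9, 8↦4, 9↦3, 10↦6]  zeros at y ∈ ∅
  x = 5: [0↦6, 1↦5, 2↦8, 3↦4, 4↦4, 5↦8, 6↦5, 7↦6, 8↦0, 9↦9, 10↦0]  zeros at y ∈ {8, 10}
  x = 6: [0↦6, 1↦4, 2↦6, 3↦1, 4↦0, 5↦3, 6↦10, 7↦10, 8↦3, 9↦0, 10↦1]  zeros at y ∈ {4, 9}
  x = 7: [0↦2, 1↦10, 2↦0, 3↦5, 4↦3, 5↦5, 6↦0, 7↦10, 8↦2, 9↦9, 10↦9]  zeros at y ∈ {2, 6}
  x = 8: [0↦5, 1↦1, 2↦1, 3↦5, 4↦2, 5↦3, 6↦8, 7↦6, 8↦8, 9↦3, 10↦2]  zeros at y ∈ ∅
  x = 9: [0↦4, 1↦10, 2↦9, 3↦1, 4↦8, 5↦8, 6↦1, 7↦9, 8↦10, 9↦4, 10↦2]  zeros at y ∈ ∅
  x = 10: [0↦10, 1↦4, 2↦2, 3↦4, 4↦10, 5↦9, 6↦1, 7↦8, 8↦8, 9↦1, 10↦9]  zeros at y ∈ ∅
Collecting zeros: affine points = {(1, 6), (1, 10), (2, 3), (2, 8), (3, 2), (3, 4), (5, 8), (5, 10), (6, 4), (6, 9), (7, 2), (7, 6)}.
Total count |C(F_11)_aff| = 12.


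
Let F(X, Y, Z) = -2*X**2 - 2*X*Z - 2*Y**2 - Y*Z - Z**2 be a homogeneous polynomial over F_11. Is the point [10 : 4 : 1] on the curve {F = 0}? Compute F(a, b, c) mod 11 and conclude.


F(10,4,1) ≡ 7 (mod 11); P is NOT on the curve.

Evaluate F(10, 4, 1) term-by-term (mod 11).
  -2*X**2 ↦ -2·100·1·1 = -200
  -2*X*Z ↦ -2·10·1·1 = -20
  -2*Y**2 ↦ -2·1·16·1 = -32
  -Y*Z ↦ -1·1·4·1 = -4
  -Z**2 ↦ -1·1·1·1 = -1
Sum: F(10, 4, 1) = (-200) + (-20) + (-32) + (-4) + (-1) = -257.
Reducing mod 11: -257 ≡ 7 (mod 11).
Since F(a, b, c) ≡ 7 ≠ 0 (mod 11), P does NOT lie on the curve.


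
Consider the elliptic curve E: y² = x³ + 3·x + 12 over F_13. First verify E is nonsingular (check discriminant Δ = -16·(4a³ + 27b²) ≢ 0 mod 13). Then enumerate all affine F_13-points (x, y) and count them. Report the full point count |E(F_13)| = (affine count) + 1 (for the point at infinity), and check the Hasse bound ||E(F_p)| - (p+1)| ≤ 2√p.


Affine points = {(0, 5), (0, 8), (1, 4), (1, 9), (2, 0), (3, 3), (3, 10), (4, 6), (4, 7), (5, 3), (5, 10), (6, 5), (6, 8), (7, 5), (7, 8), (9, 1), (9, 12)}; affine count = 17; |E(F_13)| = 18.

Discriminant check: Δ ∝ 4a³ + 27b² = 4·3³ + 27·12² = 4·27 + 27·144 ≡ 5 (mod 13). Nonzero ⇒ E is nonsingular.
For each x ∈ F_13, compute rhs = x³ + 3·x + 12 mod 13, then count y ∈ F_13 with y² ≡ rhs.
  x = 0: rhs = 12, matching y values: 5, 8 (2 points).
  x = 1: rhs = 3, matching y values: 4, 9 (2 points).
  x = 2: rhs = 0, matching y values: 0 (1 points).
  x = 3: rhs = 9, matching y values: 3, 10 (2 points).
  x = 4: rhs = 10, matching y values: 6, 7 (2 points).
  x = 5: rhs = 9, matching y values: 3, 10 (2 points).
  x = 6: rhs = 12, matching y values: 5, 8 (2 points).
  x = 7: rhs = 12, matching y values: 5, 8 (2 points).
  x = 8: rhs = 2, matching y values: none (0 points).
  x = 9: rhs = 1, matching y values: 1, 12 (2 points).
  x = 10: rhs = 2, matching y values: none (0 points).
  x = 11: rhs = 11, matching y values: none (0 points).
  x = 12: rhs = 8, matching y values: none (0 points).
Total affine count: 17.
Full point count |E(F_13)| = 17 + 1 = 18.
Hasse bound: |18 − (13+1)| = |4| = 4 ≤ 2√13 ≈ 7.2111 ✓.


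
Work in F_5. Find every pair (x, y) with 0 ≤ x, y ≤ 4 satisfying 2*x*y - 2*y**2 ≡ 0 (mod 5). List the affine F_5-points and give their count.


Affine F_5-points: {(0, 0), (1, 0), (1, 1), (2, 0), (2, 2), (3, 0), (3, 3), (4, 0), (4, 4)}; count = 9.

For each of the 25 pairs (x, y) ∈ F_5², evaluate f(x, y) mod 5. Record the zeros.
  x = 0: [0↦0, 1↦3, 2↦2, 3↦2, 4↦3]  zeros at y ∈ {0}
  x = 1: [0↦0, 1↦0, 2↦1, 3↦3, 4↦1]  zeros at y ∈ {0, 1}
  x = 2: [0↦0, 1↦2, 2↦0, 3↦4, 4↦4]  zeros at y ∈ {0, 2}
  x = 3: [0↦0, 1↦4, 2↦4, 3↦0, 4↦2]  zeros at y ∈ {0, 3}
  x = 4: [0↦0, 1↦1, 2↦3, 3↦1, 4↦0]  zeros at y ∈ {0, 4}
Collecting zeros: affine points = {(0, 0), (1, 0), (1, 1), (2, 0), (2, 2), (3, 0), (3, 3), (4, 0), (4, 4)}.
Total count |C(F_5)_aff| = 9.


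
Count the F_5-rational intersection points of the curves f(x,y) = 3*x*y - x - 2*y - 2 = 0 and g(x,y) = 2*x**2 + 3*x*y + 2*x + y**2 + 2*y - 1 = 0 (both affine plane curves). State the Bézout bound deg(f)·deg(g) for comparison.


Common zeros: {(2, 1)}; count = 1; Bézout bound = 4.

deg(f) = 2, deg(g) = 2, so Bézout bound = 4.
Scan x ∈ F_5. For each x, list the y ∈ F_5 with f(x, y) ≡ 0 and those with g(x, y) ≡ 0 (mod 5); the common zeros in that column are the intersection.
  x = 0: f ≡ 0 at y ∈ {4}; g ≡ 0 at y ∈ ∅; common: ∅.
  x = 1: f ≡ 0 at y ∈ {3}; g ≡ 0 at y ∈ ∅; common: ∅.
  x = 2: f ≡ 0 at y ∈ {1}; g ≡ 0 at y ∈ {1}; common: {1}.
  x = 3: f ≡ 0 at y ∈ {0}; g ≡ 0 at y ∈ {1, 3}; common: ∅.
  x = 4: f ≡ 0 at y ∈ ∅; g ≡ 0 at y ∈ {3}; common: ∅.
Collecting: common zeros = {(2, 1)}, so the count is 1.
Comparison with the Bézout bound: 1 ≤ 4 = deg(f)·deg(g), as expected for curves with no common component (the affine F_5-count falls short of the bound because intersections may lie at infinity, over extension fields, or carry multiplicity).


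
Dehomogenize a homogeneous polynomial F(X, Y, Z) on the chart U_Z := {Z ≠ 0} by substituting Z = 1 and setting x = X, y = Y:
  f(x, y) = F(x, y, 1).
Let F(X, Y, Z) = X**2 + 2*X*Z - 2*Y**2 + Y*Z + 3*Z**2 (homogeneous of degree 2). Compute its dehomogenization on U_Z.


f(x, y) = x**2 + 2*x - 2*y**2 + y + 3

On U_Z we set Z = 1. Each monomial c·X^i·Y^j·Z^k in F becomes c·x^i·y^j·1^k = c·x^i·y^j.
Substituting Z = 1: F(X, Y, 1) = x**2 + 2*x - 2*y**2 + y + 3.
Note: deg(f) ≤ deg(F) = 2; strict inequality happens when F is divisible by Z (lost terms).


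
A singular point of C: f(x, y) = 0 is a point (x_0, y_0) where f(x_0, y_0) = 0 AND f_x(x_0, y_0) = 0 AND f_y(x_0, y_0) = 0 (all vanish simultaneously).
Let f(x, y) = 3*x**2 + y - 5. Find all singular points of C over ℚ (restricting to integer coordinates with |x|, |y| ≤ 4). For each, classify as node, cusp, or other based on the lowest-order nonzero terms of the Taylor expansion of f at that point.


No singular points in the scanned grid; C is smooth there.

Compute partial derivatives:
  f_x = 6*x.
  f_y = 1.
f_y = 1 is a nonzero constant, so f_y never vanishes: no point (x, y) can satisfy f = f_x = f_y = 0. In particular no (x, y) ∈ {−4, ..., 4}² is singular; the curve is smooth.


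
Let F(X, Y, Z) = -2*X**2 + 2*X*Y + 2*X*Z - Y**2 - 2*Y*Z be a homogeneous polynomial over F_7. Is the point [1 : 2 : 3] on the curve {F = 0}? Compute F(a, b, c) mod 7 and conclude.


F(1,2,3) ≡ 6 (mod 7); P is NOT on the curve.

Evaluate F(1, 2, 3) term-by-term (mod 7).
  -2*X**2 ↦ -2·1·1·1 = -2
  2*X*Y ↦ 2·1·2·1 = 4
  2*X*Z ↦ 2·1·1·3 = 6
  -Y**2 ↦ -1·1·4·1 = -4
  -2*Y*Z ↦ -2·1·2·3 = -12
Sum: F(1, 2, 3) = (-2) + (4) + (6) + (-4) + (-12) = -8.
Reducing mod 7: -8 ≡ 6 (mod 7).
Since F(a, b, c) ≡ 6 ≠ 0 (mod 7), P does NOT lie on the curve.


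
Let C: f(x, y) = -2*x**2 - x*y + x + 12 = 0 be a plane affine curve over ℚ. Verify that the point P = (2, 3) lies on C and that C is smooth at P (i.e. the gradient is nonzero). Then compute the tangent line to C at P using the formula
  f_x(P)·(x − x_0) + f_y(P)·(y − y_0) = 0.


Tangent line at P: -10*x - 2*y + 26 = 0.

Step 1: f(2, 3) = 0, so P lies on C.
Step 2: partial derivatives
  f_x(x, y) = -4*x - y + 1, f_y(x, y) = -x.
  f_x(P) = -10, f_y(P) = -2 (gradient nonzero, so P is smooth).
Step 3: tangent line at P: -10·(x − 2) + -2·(y − 3) = 0.
Expanding: -10*x - 2*y + 26 = 0.


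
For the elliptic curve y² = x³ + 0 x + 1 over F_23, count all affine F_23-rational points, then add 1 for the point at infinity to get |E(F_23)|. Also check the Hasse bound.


Affine points = {(0, 1), (0, 22), (1, 5), (1, 18), (2, 3), (2, 20), (10, 9), (10, 14), (12, 2), (12, 21), (13, 6), (13, 17), (14, 10), (14, 13), (15, 8), (15, 15), (16, 7), (16, 16), (19, 11), (19, 12), (21, 4), (21, 19), (22, 0)}; affine count = 23; |E(F_23)| = 24.

Discriminant check: Δ ∝ 4a³ + 27b² = 4·0³ + 27·1² = 4·0 + 27·1 ≡ 4 (mod 23). Nonzero ⇒ E is nonsingular.
For each x ∈ F_23, compute rhs = x³ + 0·x + 1 mod 23, then count y ∈ F_23 with y² ≡ rhs.
  x = 0: rhs = 1, matching y values: 1, 22 (2 points).
  x = 1: rhs = 2, matching y values: 5, 18 (2 points).
  x = 2: rhs = 9, matching y values: 3, 20 (2 points).
  x = 3: rhs = 5, matching y values: none (0 points).
  x = 4: rhs = 19, matching y values: none (0 points).
  x = 5: rhs = 11, matching y values: none (0 points).
  x = 6: rhs = 10, matching y values: none (0 points).
  x = 7: rhs = 22, matching y values: none (0 points).
  x = 8: rhs = 7, matching y values: none (0 points).
  x = 9: rhs = 17, matching y values: none (0 points).
  x = 10: rhs = 12, matching y values: 9, 14 (2 points).
  x = 11: rhs = 21, matching y values: none (0 points).
  x = 12: rhs = 4, matching y values: 2, 21 (2 points).
  x = 13: rhs = 13, matching y values: 6, 17 (2 points).
  x = 14: rhs = 8, matching y values: 10, 13 (2 points).
  x = 15: rhs = 18, matching y values: 8, 15 (2 points).
  x = 16: rhs = 3, matching y values: 7, 16 (2 points).
  x = 17: rhs = 15, matching y values: none (0 points).
  x = 18: rhs = 14, matching y values: none (0 points).
  x = 19: rhs = 6, matching y values: 11, 12 (2 points).
  x = 20: rhs = 20, matching y values: none (0 points).
  x = 21: rhs = 16, matching y values: 4, 19 (2 points).
  x = 22: rhs = 0, matching y values: 0 (1 points).
Total affine count: 23.
Full point count |E(F_23)| = 23 + 1 = 24.
Hasse bound: |24 − (23+1)| = |0| = 0 ≤ 2√23 ≈ 9.5917 ✓.


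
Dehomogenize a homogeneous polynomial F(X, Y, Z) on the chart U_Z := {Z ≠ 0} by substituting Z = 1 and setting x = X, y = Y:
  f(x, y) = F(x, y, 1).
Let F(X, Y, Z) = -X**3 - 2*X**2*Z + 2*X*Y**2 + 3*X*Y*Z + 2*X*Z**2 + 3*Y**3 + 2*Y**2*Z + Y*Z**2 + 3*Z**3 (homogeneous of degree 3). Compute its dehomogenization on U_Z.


f(x, y) = -x**3 - 2*x**2 + 2*x*y**2 + 3*x*y + 2*x + 3*y**3 + 2*y**2 + y + 3

On U_Z we set Z = 1. Each monomial c·X^i·Y^j·Z^k in F becomes c·x^i·y^j·1^k = c·x^i·y^j.
Substituting Z = 1: F(X, Y, 1) = -x**3 - 2*x**2 + 2*x*y**2 + 3*x*y + 2*x + 3*y**3 + 2*y**2 + y + 3.
Note: deg(f) ≤ deg(F) = 3; strict inequality happens when F is divisible by Z (lost terms).


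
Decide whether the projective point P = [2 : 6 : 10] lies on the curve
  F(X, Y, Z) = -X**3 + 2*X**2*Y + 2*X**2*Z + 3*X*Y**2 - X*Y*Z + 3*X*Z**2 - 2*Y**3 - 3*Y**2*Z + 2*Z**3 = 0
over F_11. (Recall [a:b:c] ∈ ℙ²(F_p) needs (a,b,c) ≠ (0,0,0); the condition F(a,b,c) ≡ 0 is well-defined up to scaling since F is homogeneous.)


F(2,6,10) ≡ 6 (mod 11); P is NOT on the curve.

Evaluate F(2, 6, 10) term-by-term (mod 11).
  -X**3 ↦ -1·8·1·1 = -8
  2*X**2*Y ↦ 2·4·6·1 = 48
  2*X**2*Z ↦ 2·4·1·10 = 80
  3*X*Y**2 ↦ 3·2·36·1 = 216
  -X*Y*Z ↦ -1·2·6·10 = -120
  3*X*Z**2 ↦ 3·2·1·100 = 600
  -2*Y**3 ↦ -2·1·216·1 = -432
  -3*Y**2*Z ↦ -3·1·36·10 = -1080
  2*Z**3 ↦ 2·1·1·1000 = 2000
Sum: F(2, 6, 10) = (-8) + (48) + (80) + (216) + (-120) + (600) + (-432) + (-1080) + (2000) = 1304.
Reducing mod 11: 1304 ≡ 6 (mod 11).
Since F(a, b, c) ≡ 6 ≠ 0 (mod 11), P does NOT lie on the curve.


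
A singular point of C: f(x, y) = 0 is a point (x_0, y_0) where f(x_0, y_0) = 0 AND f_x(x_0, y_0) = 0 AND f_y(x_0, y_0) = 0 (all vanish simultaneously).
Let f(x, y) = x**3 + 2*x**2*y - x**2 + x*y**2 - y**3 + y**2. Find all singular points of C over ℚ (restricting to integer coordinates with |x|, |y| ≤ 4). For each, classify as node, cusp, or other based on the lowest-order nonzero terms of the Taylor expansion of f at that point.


Singular points: {(0, 0)}; classification: node.

Compute partial derivatives:
  f_x = 3*x**2 + 4*x*y - 2*x + y**2.
  f_y = 2*x**2 + 2*x*y - 3*y**2 + 2*y.
Scan x_0 ∈ {−4, ..., 4}. For each x_0, f_y(x_0, y) is a polynomial in y; find its integer roots y ∈ {−4, ..., 4}, then test f_x and f at those candidates.
  x = -4: f_y(-4, y) = -3*y**2 - 6*y + 32; no integer root y with |y| ≤ 4.
  x = -3: f_y(-3, y) = -3*y**2 - 4*y + 18; no integer root y with |y| ≤ 4.
  x = -2: f_y(-2, y) = -3*y**2 - 2*y + 8; vanishes at y ∈ {-2}. (-2, -2): f_x = 36 ≠ 0.
  x = -1: f_y(-1, y) = 2 - 3*y**2; no integer root y with |y| ≤ 4.
  x = 0: f_y(0, y) = -3*y**2 + 2*y; vanishes at y ∈ {0}. (0, 0): f_x = 0, f = 0 — SINGULAR.
  x = 1: f_y(1, y) = -3*y**2 + 4*y + 2; no integer root y with |y| ≤ 4.
  x = 2: f_y(2, y) = -3*y**2 + 6*y + 8; no integer root y with |y| ≤ 4.
  x = 3: f_y(3, y) = -3*y**2 + 8*y + 18; no integer root y with |y| ≤ 4.
  x = 4: f_y(4, y) = -3*y**2 + 10*y + 32; vanishes at y ∈ {-2}. (4, -2): f_x = 12 ≠ 0.
Only singular point on the grid: (0, 0).
Classify: substitute x = 0 + u, y = 0 + v and expand: f = u**3 + 2*u**2*v - u**2 + u*v**2 - v**3 + v**2.
No constant or linear terms (consistent with a singular point). Quadratic part: -u**2 + v**2. Cubic part: u**3 + 2*u**2*v + u*v**2 - v**3.
The quadratic part v**2 - u**2 = (v − u)(v + u) splits into two distinct linear factors, so there are two distinct tangent lines y − 0 = ±(x − 0) — this is a node (ordinary double point).
Classification: node.


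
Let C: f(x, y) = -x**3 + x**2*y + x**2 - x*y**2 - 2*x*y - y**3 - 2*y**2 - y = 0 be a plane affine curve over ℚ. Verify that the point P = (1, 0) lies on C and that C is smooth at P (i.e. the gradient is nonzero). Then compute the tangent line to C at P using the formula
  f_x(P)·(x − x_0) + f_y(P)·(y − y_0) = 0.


Tangent line at P: -x - 2*y + 1 = 0.

Step 1: f(1, 0) = 0, so P lies on C.
Step 2: partial derivatives
  f_x(x, y) = -3*x**2 + 2*x*y + 2*x - y**2 - 2*y, f_y(x, y) = x**2 - 2*x*y - 2*x - 3*y**2 - 4*y - 1.
  f_x(P) = -1, f_y(P) = -2 (gradient nonzero, so P is smooth).
Step 3: tangent line at P: -1·(x − 1) + -2·(y − 0) = 0.
Expanding: -x - 2*y + 1 = 0.


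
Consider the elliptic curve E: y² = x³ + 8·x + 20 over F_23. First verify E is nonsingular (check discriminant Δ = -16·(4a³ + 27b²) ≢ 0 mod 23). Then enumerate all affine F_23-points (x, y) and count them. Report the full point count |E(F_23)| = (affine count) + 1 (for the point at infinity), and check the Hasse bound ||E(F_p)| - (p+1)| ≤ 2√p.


Affine points = {(1, 11), (1, 12), (3, 5), (3, 18), (4, 1), (4, 22), (5, 1), (5, 22), (6, 10), (6, 13), (9, 4), (9, 19), (11, 6), (11, 17), (12, 2), (12, 21), (14, 1), (14, 22), (16, 9), (16, 14), (17, 3), (17, 20), (18, 4), (18, 19), (19, 4), (19, 19)}; affine count = 26; |E(F_23)| = 27.

Discriminant check: Δ ∝ 4a³ + 27b² = 4·8³ + 27·20² = 4·512 + 27·400 ≡ 14 (mod 23). Nonzero ⇒ E is nonsingular.
For each x ∈ F_23, compute rhs = x³ + 8·x + 20 mod 23, then count y ∈ F_23 with y² ≡ rhs.
  x = 0: rhs = 20, matching y values: none (0 points).
  x = 1: rhs = 6, matching y values: 11, 12 (2 points).
  x = 2: rhs = 21, matching y values: none (0 points).
  x = 3: rhs = 2, matching y values: 5, 18 (2 points).
  x = 4: rhs = 1, matching y values: 1, 22 (2 points).
  x = 5: rhs = 1, matching y values: 1, 22 (2 points).
  x = 6: rhs = 8, matching y values: 10, 13 (2 points).
  x = 7: rhs = 5, matching y values: none (0 points).
  x = 8: rhs = 21, matching y values: none (0 points).
  x = 9: rhs = 16, matching y values: 4, 19 (2 points).
  x = 10: rhs = 19, matching y values: none (0 points).
  x = 11: rhs = 13, matching y values: 6, 17 (2 points).
  x = 12: rhs = 4, matching y values: 2, 21 (2 points).
  x = 13: rhs = 21, matching y values: none (0 points).
  x = 14: rhs = 1, matching y values: 1, 22 (2 points).
  x = 15: rhs = 19, matching y values: none (0 points).
  x = 16: rhs = 12, matching y values: 9, 14 (2 points).
  x = 17: rhs = 9, matching y values: 3, 20 (2 points).
  x = 18: rhs = 16, matching y values: 4, 19 (2 points).
  x = 19: rhs = 16, matching y values: 4, 19 (2 points).
  x = 20: rhs = 15, matching y values: none (0 points).
  x = 21: rhs = 19, matching y values: none (0 points).
  x = 22: rhs = 11, matching y values: none (0 points).
Total affine count: 26.
Full point count |E(F_23)| = 26 + 1 = 27.
Hasse bound: |27 − (23+1)| = |3| = 3 ≤ 2√23 ≈ 9.5917 ✓.
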